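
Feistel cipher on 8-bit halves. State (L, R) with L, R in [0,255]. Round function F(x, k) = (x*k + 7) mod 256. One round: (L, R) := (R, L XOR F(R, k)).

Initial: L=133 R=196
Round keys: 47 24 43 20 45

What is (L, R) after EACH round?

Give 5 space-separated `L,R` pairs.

Round 1 (k=47): L=196 R=134
Round 2 (k=24): L=134 R=83
Round 3 (k=43): L=83 R=126
Round 4 (k=20): L=126 R=140
Round 5 (k=45): L=140 R=221

Answer: 196,134 134,83 83,126 126,140 140,221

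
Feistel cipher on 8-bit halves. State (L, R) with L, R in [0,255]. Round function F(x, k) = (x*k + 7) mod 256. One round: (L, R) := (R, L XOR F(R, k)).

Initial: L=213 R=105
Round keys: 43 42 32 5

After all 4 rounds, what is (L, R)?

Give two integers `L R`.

Round 1 (k=43): L=105 R=127
Round 2 (k=42): L=127 R=180
Round 3 (k=32): L=180 R=248
Round 4 (k=5): L=248 R=107

Answer: 248 107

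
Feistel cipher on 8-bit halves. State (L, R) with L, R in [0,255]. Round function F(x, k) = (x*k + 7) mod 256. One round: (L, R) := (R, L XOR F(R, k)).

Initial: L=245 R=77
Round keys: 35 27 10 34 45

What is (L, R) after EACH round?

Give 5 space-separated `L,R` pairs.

Round 1 (k=35): L=77 R=123
Round 2 (k=27): L=123 R=77
Round 3 (k=10): L=77 R=114
Round 4 (k=34): L=114 R=102
Round 5 (k=45): L=102 R=135

Answer: 77,123 123,77 77,114 114,102 102,135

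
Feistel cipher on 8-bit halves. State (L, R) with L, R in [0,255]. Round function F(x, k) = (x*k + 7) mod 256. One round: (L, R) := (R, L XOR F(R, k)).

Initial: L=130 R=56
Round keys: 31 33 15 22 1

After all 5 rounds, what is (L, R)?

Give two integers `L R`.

Answer: 103 216

Derivation:
Round 1 (k=31): L=56 R=77
Round 2 (k=33): L=77 R=204
Round 3 (k=15): L=204 R=182
Round 4 (k=22): L=182 R=103
Round 5 (k=1): L=103 R=216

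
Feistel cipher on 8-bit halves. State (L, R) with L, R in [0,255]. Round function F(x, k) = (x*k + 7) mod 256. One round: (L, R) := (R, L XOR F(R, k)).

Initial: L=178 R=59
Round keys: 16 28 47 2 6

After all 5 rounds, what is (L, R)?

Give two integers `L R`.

Round 1 (k=16): L=59 R=5
Round 2 (k=28): L=5 R=168
Round 3 (k=47): L=168 R=218
Round 4 (k=2): L=218 R=19
Round 5 (k=6): L=19 R=163

Answer: 19 163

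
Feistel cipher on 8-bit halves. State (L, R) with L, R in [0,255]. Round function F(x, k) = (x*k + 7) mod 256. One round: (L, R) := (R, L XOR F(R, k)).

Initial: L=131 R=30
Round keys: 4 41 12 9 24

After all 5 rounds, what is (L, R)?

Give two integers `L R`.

Round 1 (k=4): L=30 R=252
Round 2 (k=41): L=252 R=125
Round 3 (k=12): L=125 R=31
Round 4 (k=9): L=31 R=99
Round 5 (k=24): L=99 R=80

Answer: 99 80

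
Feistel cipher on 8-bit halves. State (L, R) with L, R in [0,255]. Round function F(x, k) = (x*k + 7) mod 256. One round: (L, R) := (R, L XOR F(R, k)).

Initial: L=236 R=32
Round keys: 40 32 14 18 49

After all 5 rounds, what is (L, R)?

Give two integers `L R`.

Round 1 (k=40): L=32 R=235
Round 2 (k=32): L=235 R=71
Round 3 (k=14): L=71 R=2
Round 4 (k=18): L=2 R=108
Round 5 (k=49): L=108 R=177

Answer: 108 177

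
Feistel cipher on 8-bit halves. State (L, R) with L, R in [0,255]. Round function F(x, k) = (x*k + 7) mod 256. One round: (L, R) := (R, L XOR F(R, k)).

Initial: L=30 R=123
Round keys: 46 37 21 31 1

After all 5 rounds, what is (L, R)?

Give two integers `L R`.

Answer: 165 199

Derivation:
Round 1 (k=46): L=123 R=63
Round 2 (k=37): L=63 R=89
Round 3 (k=21): L=89 R=107
Round 4 (k=31): L=107 R=165
Round 5 (k=1): L=165 R=199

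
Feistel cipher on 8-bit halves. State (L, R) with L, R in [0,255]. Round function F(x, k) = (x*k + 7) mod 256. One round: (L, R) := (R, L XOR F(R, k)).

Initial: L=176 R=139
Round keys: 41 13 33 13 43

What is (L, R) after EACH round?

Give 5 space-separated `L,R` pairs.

Answer: 139,250 250,50 50,131 131,156 156,184

Derivation:
Round 1 (k=41): L=139 R=250
Round 2 (k=13): L=250 R=50
Round 3 (k=33): L=50 R=131
Round 4 (k=13): L=131 R=156
Round 5 (k=43): L=156 R=184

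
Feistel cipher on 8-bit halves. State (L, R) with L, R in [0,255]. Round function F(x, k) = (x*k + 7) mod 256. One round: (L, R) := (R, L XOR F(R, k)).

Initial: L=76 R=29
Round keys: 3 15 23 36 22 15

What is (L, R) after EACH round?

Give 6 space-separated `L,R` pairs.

Answer: 29,18 18,8 8,173 173,83 83,132 132,144

Derivation:
Round 1 (k=3): L=29 R=18
Round 2 (k=15): L=18 R=8
Round 3 (k=23): L=8 R=173
Round 4 (k=36): L=173 R=83
Round 5 (k=22): L=83 R=132
Round 6 (k=15): L=132 R=144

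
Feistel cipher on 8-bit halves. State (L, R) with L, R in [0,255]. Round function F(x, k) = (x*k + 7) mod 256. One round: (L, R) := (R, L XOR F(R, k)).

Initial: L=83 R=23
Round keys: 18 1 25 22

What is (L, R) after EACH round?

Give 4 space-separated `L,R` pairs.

Answer: 23,246 246,234 234,23 23,235

Derivation:
Round 1 (k=18): L=23 R=246
Round 2 (k=1): L=246 R=234
Round 3 (k=25): L=234 R=23
Round 4 (k=22): L=23 R=235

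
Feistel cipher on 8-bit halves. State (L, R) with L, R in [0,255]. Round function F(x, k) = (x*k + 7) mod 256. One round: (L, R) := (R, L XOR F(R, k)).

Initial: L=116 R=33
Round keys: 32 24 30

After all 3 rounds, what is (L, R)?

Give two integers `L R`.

Answer: 238 184

Derivation:
Round 1 (k=32): L=33 R=83
Round 2 (k=24): L=83 R=238
Round 3 (k=30): L=238 R=184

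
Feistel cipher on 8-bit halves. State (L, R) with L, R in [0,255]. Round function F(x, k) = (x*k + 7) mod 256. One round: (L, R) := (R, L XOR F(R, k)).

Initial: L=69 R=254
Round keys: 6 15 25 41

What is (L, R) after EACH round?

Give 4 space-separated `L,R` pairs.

Answer: 254,190 190,215 215,184 184,168

Derivation:
Round 1 (k=6): L=254 R=190
Round 2 (k=15): L=190 R=215
Round 3 (k=25): L=215 R=184
Round 4 (k=41): L=184 R=168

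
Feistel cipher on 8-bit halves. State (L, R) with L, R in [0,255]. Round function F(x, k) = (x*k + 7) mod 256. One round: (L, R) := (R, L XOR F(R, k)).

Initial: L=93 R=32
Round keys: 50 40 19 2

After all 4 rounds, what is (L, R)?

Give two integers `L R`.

Round 1 (k=50): L=32 R=26
Round 2 (k=40): L=26 R=55
Round 3 (k=19): L=55 R=6
Round 4 (k=2): L=6 R=36

Answer: 6 36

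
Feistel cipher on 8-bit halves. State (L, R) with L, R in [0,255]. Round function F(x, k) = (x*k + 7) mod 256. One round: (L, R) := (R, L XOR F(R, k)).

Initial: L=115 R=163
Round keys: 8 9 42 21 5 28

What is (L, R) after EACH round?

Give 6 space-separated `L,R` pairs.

Answer: 163,108 108,112 112,11 11,158 158,22 22,241

Derivation:
Round 1 (k=8): L=163 R=108
Round 2 (k=9): L=108 R=112
Round 3 (k=42): L=112 R=11
Round 4 (k=21): L=11 R=158
Round 5 (k=5): L=158 R=22
Round 6 (k=28): L=22 R=241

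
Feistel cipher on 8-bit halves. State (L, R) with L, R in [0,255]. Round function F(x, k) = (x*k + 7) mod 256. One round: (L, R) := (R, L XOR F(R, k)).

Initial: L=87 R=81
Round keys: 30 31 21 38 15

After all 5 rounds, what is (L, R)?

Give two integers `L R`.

Answer: 57 119

Derivation:
Round 1 (k=30): L=81 R=210
Round 2 (k=31): L=210 R=36
Round 3 (k=21): L=36 R=41
Round 4 (k=38): L=41 R=57
Round 5 (k=15): L=57 R=119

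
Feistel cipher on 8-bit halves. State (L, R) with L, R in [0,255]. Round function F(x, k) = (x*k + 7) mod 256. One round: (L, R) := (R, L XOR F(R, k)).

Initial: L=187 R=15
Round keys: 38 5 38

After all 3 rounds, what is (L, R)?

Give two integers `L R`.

Answer: 230 209

Derivation:
Round 1 (k=38): L=15 R=250
Round 2 (k=5): L=250 R=230
Round 3 (k=38): L=230 R=209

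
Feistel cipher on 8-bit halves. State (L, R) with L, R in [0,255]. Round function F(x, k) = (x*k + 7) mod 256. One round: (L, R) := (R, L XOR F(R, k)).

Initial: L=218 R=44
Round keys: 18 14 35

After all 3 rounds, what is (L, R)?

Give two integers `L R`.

Round 1 (k=18): L=44 R=197
Round 2 (k=14): L=197 R=225
Round 3 (k=35): L=225 R=15

Answer: 225 15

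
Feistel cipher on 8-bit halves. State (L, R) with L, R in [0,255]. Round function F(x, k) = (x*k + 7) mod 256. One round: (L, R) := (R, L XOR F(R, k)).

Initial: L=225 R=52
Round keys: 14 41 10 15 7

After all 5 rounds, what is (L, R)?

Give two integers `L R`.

Round 1 (k=14): L=52 R=62
Round 2 (k=41): L=62 R=193
Round 3 (k=10): L=193 R=175
Round 4 (k=15): L=175 R=137
Round 5 (k=7): L=137 R=105

Answer: 137 105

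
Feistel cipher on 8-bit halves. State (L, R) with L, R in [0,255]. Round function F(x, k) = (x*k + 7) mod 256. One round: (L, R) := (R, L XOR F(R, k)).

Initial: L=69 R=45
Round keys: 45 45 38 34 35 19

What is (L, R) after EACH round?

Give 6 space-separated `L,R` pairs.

Answer: 45,181 181,245 245,208 208,82 82,237 237,204

Derivation:
Round 1 (k=45): L=45 R=181
Round 2 (k=45): L=181 R=245
Round 3 (k=38): L=245 R=208
Round 4 (k=34): L=208 R=82
Round 5 (k=35): L=82 R=237
Round 6 (k=19): L=237 R=204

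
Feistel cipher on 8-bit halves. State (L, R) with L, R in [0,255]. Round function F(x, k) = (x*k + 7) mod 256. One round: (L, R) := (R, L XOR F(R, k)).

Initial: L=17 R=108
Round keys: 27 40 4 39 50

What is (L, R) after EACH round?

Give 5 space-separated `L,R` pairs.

Round 1 (k=27): L=108 R=122
Round 2 (k=40): L=122 R=123
Round 3 (k=4): L=123 R=137
Round 4 (k=39): L=137 R=157
Round 5 (k=50): L=157 R=56

Answer: 108,122 122,123 123,137 137,157 157,56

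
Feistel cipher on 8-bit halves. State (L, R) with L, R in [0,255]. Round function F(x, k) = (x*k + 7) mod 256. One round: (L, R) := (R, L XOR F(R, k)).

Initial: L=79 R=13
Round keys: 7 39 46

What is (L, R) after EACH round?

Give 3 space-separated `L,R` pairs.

Answer: 13,45 45,239 239,212

Derivation:
Round 1 (k=7): L=13 R=45
Round 2 (k=39): L=45 R=239
Round 3 (k=46): L=239 R=212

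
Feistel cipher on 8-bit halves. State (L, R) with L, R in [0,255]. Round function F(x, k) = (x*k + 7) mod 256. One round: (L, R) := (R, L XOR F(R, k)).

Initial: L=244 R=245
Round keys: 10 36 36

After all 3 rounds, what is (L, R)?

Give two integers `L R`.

Round 1 (k=10): L=245 R=109
Round 2 (k=36): L=109 R=174
Round 3 (k=36): L=174 R=18

Answer: 174 18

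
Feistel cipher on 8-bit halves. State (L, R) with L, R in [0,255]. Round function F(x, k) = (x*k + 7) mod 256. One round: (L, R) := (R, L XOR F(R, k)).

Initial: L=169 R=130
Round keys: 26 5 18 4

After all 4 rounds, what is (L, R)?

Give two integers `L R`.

Answer: 111 160

Derivation:
Round 1 (k=26): L=130 R=146
Round 2 (k=5): L=146 R=99
Round 3 (k=18): L=99 R=111
Round 4 (k=4): L=111 R=160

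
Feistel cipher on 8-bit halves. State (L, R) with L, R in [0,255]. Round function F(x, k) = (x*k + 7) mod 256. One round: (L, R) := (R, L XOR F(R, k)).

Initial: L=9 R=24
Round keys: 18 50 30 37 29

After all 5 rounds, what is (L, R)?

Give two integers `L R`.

Answer: 73 3

Derivation:
Round 1 (k=18): L=24 R=190
Round 2 (k=50): L=190 R=59
Round 3 (k=30): L=59 R=79
Round 4 (k=37): L=79 R=73
Round 5 (k=29): L=73 R=3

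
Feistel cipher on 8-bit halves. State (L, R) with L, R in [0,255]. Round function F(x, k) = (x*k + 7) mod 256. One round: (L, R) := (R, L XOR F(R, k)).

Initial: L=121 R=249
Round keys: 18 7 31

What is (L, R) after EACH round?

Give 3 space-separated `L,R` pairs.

Answer: 249,240 240,110 110,169

Derivation:
Round 1 (k=18): L=249 R=240
Round 2 (k=7): L=240 R=110
Round 3 (k=31): L=110 R=169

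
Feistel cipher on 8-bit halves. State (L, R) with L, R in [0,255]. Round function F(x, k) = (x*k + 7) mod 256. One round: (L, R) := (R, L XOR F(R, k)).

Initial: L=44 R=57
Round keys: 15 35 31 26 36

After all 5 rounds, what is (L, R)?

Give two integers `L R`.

Round 1 (k=15): L=57 R=114
Round 2 (k=35): L=114 R=164
Round 3 (k=31): L=164 R=145
Round 4 (k=26): L=145 R=101
Round 5 (k=36): L=101 R=170

Answer: 101 170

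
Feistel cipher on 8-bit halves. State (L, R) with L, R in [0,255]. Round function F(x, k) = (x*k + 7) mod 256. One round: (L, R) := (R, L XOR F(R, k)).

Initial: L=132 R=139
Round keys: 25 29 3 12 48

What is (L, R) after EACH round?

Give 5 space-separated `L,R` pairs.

Answer: 139,30 30,230 230,167 167,61 61,208

Derivation:
Round 1 (k=25): L=139 R=30
Round 2 (k=29): L=30 R=230
Round 3 (k=3): L=230 R=167
Round 4 (k=12): L=167 R=61
Round 5 (k=48): L=61 R=208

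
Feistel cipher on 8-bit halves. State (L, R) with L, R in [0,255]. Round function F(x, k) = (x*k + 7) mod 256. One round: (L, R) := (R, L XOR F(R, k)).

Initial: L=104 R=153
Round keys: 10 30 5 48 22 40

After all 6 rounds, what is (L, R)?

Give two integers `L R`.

Round 1 (k=10): L=153 R=105
Round 2 (k=30): L=105 R=204
Round 3 (k=5): L=204 R=106
Round 4 (k=48): L=106 R=43
Round 5 (k=22): L=43 R=211
Round 6 (k=40): L=211 R=212

Answer: 211 212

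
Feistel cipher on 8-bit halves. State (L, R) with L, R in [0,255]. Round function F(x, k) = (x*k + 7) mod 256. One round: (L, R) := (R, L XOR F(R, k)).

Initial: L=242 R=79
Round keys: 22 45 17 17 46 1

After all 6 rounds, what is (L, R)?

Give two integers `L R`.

Round 1 (k=22): L=79 R=35
Round 2 (k=45): L=35 R=97
Round 3 (k=17): L=97 R=91
Round 4 (k=17): L=91 R=115
Round 5 (k=46): L=115 R=234
Round 6 (k=1): L=234 R=130

Answer: 234 130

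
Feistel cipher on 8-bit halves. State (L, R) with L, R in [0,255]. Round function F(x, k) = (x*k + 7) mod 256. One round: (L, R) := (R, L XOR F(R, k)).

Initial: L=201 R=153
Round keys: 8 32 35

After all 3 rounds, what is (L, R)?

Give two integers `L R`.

Round 1 (k=8): L=153 R=6
Round 2 (k=32): L=6 R=94
Round 3 (k=35): L=94 R=231

Answer: 94 231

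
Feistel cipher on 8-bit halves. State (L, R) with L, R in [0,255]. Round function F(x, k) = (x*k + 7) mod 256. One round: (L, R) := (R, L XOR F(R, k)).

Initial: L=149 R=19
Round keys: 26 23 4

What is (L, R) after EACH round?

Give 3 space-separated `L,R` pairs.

Round 1 (k=26): L=19 R=96
Round 2 (k=23): L=96 R=180
Round 3 (k=4): L=180 R=183

Answer: 19,96 96,180 180,183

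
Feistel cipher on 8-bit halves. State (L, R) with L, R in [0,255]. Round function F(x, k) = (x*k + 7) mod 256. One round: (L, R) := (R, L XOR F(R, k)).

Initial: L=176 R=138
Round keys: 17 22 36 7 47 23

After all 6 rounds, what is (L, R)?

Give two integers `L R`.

Round 1 (k=17): L=138 R=129
Round 2 (k=22): L=129 R=151
Round 3 (k=36): L=151 R=194
Round 4 (k=7): L=194 R=194
Round 5 (k=47): L=194 R=103
Round 6 (k=23): L=103 R=138

Answer: 103 138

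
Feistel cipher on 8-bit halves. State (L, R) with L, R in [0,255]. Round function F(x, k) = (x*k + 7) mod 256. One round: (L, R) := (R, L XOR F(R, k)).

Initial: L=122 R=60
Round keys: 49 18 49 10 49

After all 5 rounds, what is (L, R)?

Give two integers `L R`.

Round 1 (k=49): L=60 R=249
Round 2 (k=18): L=249 R=181
Round 3 (k=49): L=181 R=85
Round 4 (k=10): L=85 R=236
Round 5 (k=49): L=236 R=102

Answer: 236 102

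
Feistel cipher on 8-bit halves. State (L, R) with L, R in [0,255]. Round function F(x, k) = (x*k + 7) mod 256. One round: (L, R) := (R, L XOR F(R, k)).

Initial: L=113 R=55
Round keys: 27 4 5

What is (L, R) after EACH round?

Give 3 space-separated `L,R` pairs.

Answer: 55,165 165,172 172,198

Derivation:
Round 1 (k=27): L=55 R=165
Round 2 (k=4): L=165 R=172
Round 3 (k=5): L=172 R=198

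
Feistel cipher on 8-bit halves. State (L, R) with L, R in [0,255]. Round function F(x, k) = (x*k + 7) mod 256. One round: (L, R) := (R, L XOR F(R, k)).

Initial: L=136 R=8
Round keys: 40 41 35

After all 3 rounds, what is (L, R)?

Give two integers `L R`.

Round 1 (k=40): L=8 R=207
Round 2 (k=41): L=207 R=38
Round 3 (k=35): L=38 R=246

Answer: 38 246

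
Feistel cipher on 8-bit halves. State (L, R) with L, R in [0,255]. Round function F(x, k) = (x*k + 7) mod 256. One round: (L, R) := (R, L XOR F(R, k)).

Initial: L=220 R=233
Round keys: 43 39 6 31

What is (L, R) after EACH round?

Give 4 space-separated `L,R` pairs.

Round 1 (k=43): L=233 R=246
Round 2 (k=39): L=246 R=104
Round 3 (k=6): L=104 R=129
Round 4 (k=31): L=129 R=206

Answer: 233,246 246,104 104,129 129,206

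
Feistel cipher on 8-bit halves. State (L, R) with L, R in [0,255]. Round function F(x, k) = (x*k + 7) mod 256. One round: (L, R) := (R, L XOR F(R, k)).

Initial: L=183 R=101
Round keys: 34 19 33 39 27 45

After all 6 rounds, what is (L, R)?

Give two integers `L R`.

Round 1 (k=34): L=101 R=198
Round 2 (k=19): L=198 R=220
Round 3 (k=33): L=220 R=165
Round 4 (k=39): L=165 R=246
Round 5 (k=27): L=246 R=92
Round 6 (k=45): L=92 R=197

Answer: 92 197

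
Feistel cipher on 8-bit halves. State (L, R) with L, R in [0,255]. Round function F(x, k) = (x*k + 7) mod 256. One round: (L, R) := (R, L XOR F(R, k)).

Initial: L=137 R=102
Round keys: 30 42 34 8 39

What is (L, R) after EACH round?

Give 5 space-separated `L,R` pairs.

Answer: 102,114 114,221 221,19 19,66 66,6

Derivation:
Round 1 (k=30): L=102 R=114
Round 2 (k=42): L=114 R=221
Round 3 (k=34): L=221 R=19
Round 4 (k=8): L=19 R=66
Round 5 (k=39): L=66 R=6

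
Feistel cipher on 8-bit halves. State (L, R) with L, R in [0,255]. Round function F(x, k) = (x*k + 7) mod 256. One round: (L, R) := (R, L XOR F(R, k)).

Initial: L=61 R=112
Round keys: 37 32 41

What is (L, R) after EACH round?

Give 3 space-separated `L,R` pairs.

Answer: 112,10 10,55 55,220

Derivation:
Round 1 (k=37): L=112 R=10
Round 2 (k=32): L=10 R=55
Round 3 (k=41): L=55 R=220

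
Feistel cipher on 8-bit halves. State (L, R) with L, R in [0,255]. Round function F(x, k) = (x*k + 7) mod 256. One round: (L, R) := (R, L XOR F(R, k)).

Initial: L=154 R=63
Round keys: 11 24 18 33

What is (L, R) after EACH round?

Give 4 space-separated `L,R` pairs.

Round 1 (k=11): L=63 R=38
Round 2 (k=24): L=38 R=168
Round 3 (k=18): L=168 R=241
Round 4 (k=33): L=241 R=176

Answer: 63,38 38,168 168,241 241,176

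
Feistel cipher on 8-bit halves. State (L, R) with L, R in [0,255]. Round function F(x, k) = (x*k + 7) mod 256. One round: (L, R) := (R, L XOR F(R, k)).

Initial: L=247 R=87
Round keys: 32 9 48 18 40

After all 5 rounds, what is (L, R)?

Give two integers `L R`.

Answer: 101 216

Derivation:
Round 1 (k=32): L=87 R=16
Round 2 (k=9): L=16 R=192
Round 3 (k=48): L=192 R=23
Round 4 (k=18): L=23 R=101
Round 5 (k=40): L=101 R=216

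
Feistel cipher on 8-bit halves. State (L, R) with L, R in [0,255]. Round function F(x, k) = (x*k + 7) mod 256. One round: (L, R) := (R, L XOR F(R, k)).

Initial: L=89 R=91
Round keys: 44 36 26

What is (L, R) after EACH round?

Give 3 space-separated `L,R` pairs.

Answer: 91,242 242,84 84,125

Derivation:
Round 1 (k=44): L=91 R=242
Round 2 (k=36): L=242 R=84
Round 3 (k=26): L=84 R=125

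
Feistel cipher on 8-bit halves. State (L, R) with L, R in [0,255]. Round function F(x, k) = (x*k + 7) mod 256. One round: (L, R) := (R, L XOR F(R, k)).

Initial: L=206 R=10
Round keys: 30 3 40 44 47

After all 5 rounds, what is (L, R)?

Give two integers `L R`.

Round 1 (k=30): L=10 R=253
Round 2 (k=3): L=253 R=244
Round 3 (k=40): L=244 R=218
Round 4 (k=44): L=218 R=139
Round 5 (k=47): L=139 R=86

Answer: 139 86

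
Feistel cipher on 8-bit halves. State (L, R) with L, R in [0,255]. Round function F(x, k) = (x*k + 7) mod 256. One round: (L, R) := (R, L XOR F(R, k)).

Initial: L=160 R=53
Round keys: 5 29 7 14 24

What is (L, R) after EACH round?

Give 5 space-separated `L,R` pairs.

Answer: 53,176 176,194 194,229 229,79 79,138

Derivation:
Round 1 (k=5): L=53 R=176
Round 2 (k=29): L=176 R=194
Round 3 (k=7): L=194 R=229
Round 4 (k=14): L=229 R=79
Round 5 (k=24): L=79 R=138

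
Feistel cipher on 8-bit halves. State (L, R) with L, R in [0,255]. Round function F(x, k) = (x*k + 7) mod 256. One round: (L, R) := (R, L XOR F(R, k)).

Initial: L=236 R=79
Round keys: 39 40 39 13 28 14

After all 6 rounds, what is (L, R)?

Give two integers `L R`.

Answer: 204 137

Derivation:
Round 1 (k=39): L=79 R=252
Round 2 (k=40): L=252 R=40
Round 3 (k=39): L=40 R=227
Round 4 (k=13): L=227 R=166
Round 5 (k=28): L=166 R=204
Round 6 (k=14): L=204 R=137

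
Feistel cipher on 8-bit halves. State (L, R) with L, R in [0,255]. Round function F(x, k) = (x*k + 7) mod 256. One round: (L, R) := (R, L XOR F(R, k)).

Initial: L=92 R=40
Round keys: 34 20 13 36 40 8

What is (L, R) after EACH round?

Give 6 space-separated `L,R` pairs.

Round 1 (k=34): L=40 R=11
Round 2 (k=20): L=11 R=203
Round 3 (k=13): L=203 R=93
Round 4 (k=36): L=93 R=208
Round 5 (k=40): L=208 R=218
Round 6 (k=8): L=218 R=7

Answer: 40,11 11,203 203,93 93,208 208,218 218,7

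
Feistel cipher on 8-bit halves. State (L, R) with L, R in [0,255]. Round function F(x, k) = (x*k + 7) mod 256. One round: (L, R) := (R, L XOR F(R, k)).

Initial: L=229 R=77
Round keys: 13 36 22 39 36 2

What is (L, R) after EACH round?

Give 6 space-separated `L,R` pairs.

Answer: 77,21 21,182 182,190 190,79 79,157 157,14

Derivation:
Round 1 (k=13): L=77 R=21
Round 2 (k=36): L=21 R=182
Round 3 (k=22): L=182 R=190
Round 4 (k=39): L=190 R=79
Round 5 (k=36): L=79 R=157
Round 6 (k=2): L=157 R=14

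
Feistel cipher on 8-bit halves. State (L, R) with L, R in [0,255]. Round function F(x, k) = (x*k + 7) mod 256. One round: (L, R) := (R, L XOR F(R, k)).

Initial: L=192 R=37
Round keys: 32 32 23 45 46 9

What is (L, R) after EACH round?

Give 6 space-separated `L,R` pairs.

Round 1 (k=32): L=37 R=103
Round 2 (k=32): L=103 R=194
Round 3 (k=23): L=194 R=18
Round 4 (k=45): L=18 R=243
Round 5 (k=46): L=243 R=163
Round 6 (k=9): L=163 R=49

Answer: 37,103 103,194 194,18 18,243 243,163 163,49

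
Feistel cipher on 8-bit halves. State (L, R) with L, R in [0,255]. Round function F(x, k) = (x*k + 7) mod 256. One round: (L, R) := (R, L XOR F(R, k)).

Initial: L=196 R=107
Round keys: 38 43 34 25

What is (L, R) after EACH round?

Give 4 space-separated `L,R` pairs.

Round 1 (k=38): L=107 R=45
Round 2 (k=43): L=45 R=253
Round 3 (k=34): L=253 R=140
Round 4 (k=25): L=140 R=78

Answer: 107,45 45,253 253,140 140,78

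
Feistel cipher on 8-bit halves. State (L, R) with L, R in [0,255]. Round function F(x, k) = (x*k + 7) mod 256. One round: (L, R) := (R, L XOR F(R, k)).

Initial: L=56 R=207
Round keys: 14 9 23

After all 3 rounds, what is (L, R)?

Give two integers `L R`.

Round 1 (k=14): L=207 R=97
Round 2 (k=9): L=97 R=191
Round 3 (k=23): L=191 R=81

Answer: 191 81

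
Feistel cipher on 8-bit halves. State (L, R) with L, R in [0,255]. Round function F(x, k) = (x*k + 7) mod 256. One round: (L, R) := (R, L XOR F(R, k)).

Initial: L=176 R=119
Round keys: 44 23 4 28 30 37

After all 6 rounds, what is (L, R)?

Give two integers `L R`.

Round 1 (k=44): L=119 R=203
Round 2 (k=23): L=203 R=51
Round 3 (k=4): L=51 R=24
Round 4 (k=28): L=24 R=148
Round 5 (k=30): L=148 R=71
Round 6 (k=37): L=71 R=222

Answer: 71 222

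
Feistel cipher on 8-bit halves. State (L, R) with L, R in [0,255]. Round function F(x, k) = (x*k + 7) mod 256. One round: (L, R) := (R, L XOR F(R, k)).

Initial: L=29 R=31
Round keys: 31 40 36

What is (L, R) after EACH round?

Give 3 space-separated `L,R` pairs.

Round 1 (k=31): L=31 R=213
Round 2 (k=40): L=213 R=80
Round 3 (k=36): L=80 R=146

Answer: 31,213 213,80 80,146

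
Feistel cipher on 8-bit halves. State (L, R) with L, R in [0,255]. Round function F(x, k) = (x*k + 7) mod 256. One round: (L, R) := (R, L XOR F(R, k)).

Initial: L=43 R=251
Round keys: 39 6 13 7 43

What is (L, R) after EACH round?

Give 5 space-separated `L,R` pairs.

Round 1 (k=39): L=251 R=111
Round 2 (k=6): L=111 R=90
Round 3 (k=13): L=90 R=246
Round 4 (k=7): L=246 R=155
Round 5 (k=43): L=155 R=230

Answer: 251,111 111,90 90,246 246,155 155,230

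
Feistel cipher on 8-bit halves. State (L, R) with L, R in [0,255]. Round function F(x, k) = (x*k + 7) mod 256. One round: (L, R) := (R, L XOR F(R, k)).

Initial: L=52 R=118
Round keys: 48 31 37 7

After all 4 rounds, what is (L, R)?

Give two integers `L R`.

Answer: 226 23

Derivation:
Round 1 (k=48): L=118 R=19
Round 2 (k=31): L=19 R=34
Round 3 (k=37): L=34 R=226
Round 4 (k=7): L=226 R=23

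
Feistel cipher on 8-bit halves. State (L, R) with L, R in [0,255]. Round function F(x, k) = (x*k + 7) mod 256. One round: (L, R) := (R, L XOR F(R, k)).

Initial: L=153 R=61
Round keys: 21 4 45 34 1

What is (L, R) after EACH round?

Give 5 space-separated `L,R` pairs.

Round 1 (k=21): L=61 R=145
Round 2 (k=4): L=145 R=118
Round 3 (k=45): L=118 R=84
Round 4 (k=34): L=84 R=89
Round 5 (k=1): L=89 R=52

Answer: 61,145 145,118 118,84 84,89 89,52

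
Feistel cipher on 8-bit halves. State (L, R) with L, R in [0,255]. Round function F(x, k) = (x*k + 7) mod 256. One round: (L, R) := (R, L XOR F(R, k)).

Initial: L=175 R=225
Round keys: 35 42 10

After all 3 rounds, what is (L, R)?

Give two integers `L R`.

Round 1 (k=35): L=225 R=101
Round 2 (k=42): L=101 R=120
Round 3 (k=10): L=120 R=210

Answer: 120 210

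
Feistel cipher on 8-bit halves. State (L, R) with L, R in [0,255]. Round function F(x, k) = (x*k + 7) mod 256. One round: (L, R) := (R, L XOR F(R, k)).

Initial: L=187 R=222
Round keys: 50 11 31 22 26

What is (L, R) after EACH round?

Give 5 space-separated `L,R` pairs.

Round 1 (k=50): L=222 R=216
Round 2 (k=11): L=216 R=145
Round 3 (k=31): L=145 R=78
Round 4 (k=22): L=78 R=42
Round 5 (k=26): L=42 R=5

Answer: 222,216 216,145 145,78 78,42 42,5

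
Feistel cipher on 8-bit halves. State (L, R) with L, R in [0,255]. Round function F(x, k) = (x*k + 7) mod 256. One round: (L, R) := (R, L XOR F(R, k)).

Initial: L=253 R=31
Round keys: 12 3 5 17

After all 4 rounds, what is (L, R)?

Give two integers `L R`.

Answer: 35 220

Derivation:
Round 1 (k=12): L=31 R=134
Round 2 (k=3): L=134 R=134
Round 3 (k=5): L=134 R=35
Round 4 (k=17): L=35 R=220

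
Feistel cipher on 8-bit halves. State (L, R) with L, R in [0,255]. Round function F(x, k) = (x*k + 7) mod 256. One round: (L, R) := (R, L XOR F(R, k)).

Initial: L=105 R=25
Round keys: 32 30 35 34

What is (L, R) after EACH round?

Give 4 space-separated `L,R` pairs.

Round 1 (k=32): L=25 R=78
Round 2 (k=30): L=78 R=50
Round 3 (k=35): L=50 R=147
Round 4 (k=34): L=147 R=191

Answer: 25,78 78,50 50,147 147,191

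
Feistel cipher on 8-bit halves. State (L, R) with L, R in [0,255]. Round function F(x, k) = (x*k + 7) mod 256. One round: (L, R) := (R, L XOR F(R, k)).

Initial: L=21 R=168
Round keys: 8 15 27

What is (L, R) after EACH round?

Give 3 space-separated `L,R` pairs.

Round 1 (k=8): L=168 R=82
Round 2 (k=15): L=82 R=125
Round 3 (k=27): L=125 R=100

Answer: 168,82 82,125 125,100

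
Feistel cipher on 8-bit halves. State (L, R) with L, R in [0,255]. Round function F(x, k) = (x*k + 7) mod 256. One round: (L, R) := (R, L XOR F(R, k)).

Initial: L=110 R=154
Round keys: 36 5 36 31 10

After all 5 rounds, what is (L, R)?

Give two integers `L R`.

Answer: 191 163

Derivation:
Round 1 (k=36): L=154 R=193
Round 2 (k=5): L=193 R=86
Round 3 (k=36): L=86 R=222
Round 4 (k=31): L=222 R=191
Round 5 (k=10): L=191 R=163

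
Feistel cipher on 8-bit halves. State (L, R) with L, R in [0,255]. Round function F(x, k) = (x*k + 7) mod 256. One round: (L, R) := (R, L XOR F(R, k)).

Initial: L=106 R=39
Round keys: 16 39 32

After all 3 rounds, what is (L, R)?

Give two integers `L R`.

Round 1 (k=16): L=39 R=29
Round 2 (k=39): L=29 R=85
Round 3 (k=32): L=85 R=186

Answer: 85 186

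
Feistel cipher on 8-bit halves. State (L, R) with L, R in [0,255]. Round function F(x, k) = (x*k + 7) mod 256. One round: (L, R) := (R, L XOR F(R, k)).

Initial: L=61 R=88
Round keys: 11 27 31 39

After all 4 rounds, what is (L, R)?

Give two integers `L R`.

Answer: 32 50

Derivation:
Round 1 (k=11): L=88 R=242
Round 2 (k=27): L=242 R=213
Round 3 (k=31): L=213 R=32
Round 4 (k=39): L=32 R=50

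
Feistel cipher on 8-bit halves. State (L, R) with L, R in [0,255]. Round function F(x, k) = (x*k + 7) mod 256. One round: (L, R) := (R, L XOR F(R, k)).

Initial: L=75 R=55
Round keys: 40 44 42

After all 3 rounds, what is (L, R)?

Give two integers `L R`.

Answer: 64 83

Derivation:
Round 1 (k=40): L=55 R=212
Round 2 (k=44): L=212 R=64
Round 3 (k=42): L=64 R=83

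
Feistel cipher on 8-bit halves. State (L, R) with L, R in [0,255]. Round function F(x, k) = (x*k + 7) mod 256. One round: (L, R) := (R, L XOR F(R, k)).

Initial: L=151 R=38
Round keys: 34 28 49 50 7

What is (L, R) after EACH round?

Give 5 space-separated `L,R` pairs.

Answer: 38,132 132,81 81,12 12,14 14,101

Derivation:
Round 1 (k=34): L=38 R=132
Round 2 (k=28): L=132 R=81
Round 3 (k=49): L=81 R=12
Round 4 (k=50): L=12 R=14
Round 5 (k=7): L=14 R=101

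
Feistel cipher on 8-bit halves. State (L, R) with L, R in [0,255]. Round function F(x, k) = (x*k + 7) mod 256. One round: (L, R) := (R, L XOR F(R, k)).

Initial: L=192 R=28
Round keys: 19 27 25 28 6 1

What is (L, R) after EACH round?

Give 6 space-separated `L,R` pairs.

Round 1 (k=19): L=28 R=219
Round 2 (k=27): L=219 R=60
Round 3 (k=25): L=60 R=56
Round 4 (k=28): L=56 R=27
Round 5 (k=6): L=27 R=145
Round 6 (k=1): L=145 R=131

Answer: 28,219 219,60 60,56 56,27 27,145 145,131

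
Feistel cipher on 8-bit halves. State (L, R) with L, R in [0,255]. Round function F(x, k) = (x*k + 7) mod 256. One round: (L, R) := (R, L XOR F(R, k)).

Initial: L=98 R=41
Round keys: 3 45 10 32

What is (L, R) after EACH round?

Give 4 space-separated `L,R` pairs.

Answer: 41,224 224,78 78,243 243,41

Derivation:
Round 1 (k=3): L=41 R=224
Round 2 (k=45): L=224 R=78
Round 3 (k=10): L=78 R=243
Round 4 (k=32): L=243 R=41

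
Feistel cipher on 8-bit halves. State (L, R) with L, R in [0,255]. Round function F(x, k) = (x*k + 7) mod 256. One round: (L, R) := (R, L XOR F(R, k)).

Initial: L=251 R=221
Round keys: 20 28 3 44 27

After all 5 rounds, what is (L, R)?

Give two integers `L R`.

Answer: 249 47

Derivation:
Round 1 (k=20): L=221 R=176
Round 2 (k=28): L=176 R=154
Round 3 (k=3): L=154 R=101
Round 4 (k=44): L=101 R=249
Round 5 (k=27): L=249 R=47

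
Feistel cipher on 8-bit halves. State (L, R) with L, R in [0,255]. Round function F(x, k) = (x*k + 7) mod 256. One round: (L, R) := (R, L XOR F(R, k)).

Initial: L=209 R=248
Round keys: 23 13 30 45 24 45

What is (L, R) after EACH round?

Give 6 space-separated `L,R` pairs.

Answer: 248,158 158,245 245,35 35,219 219,172 172,152

Derivation:
Round 1 (k=23): L=248 R=158
Round 2 (k=13): L=158 R=245
Round 3 (k=30): L=245 R=35
Round 4 (k=45): L=35 R=219
Round 5 (k=24): L=219 R=172
Round 6 (k=45): L=172 R=152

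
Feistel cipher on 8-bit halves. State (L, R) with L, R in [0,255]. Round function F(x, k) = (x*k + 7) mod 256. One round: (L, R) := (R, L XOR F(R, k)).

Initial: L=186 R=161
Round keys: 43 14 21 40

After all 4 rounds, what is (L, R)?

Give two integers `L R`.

Round 1 (k=43): L=161 R=168
Round 2 (k=14): L=168 R=150
Round 3 (k=21): L=150 R=253
Round 4 (k=40): L=253 R=25

Answer: 253 25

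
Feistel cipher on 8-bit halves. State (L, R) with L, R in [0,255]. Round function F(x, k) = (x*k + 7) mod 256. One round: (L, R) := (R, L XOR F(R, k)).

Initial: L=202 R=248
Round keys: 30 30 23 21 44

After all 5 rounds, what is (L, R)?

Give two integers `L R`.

Answer: 159 108

Derivation:
Round 1 (k=30): L=248 R=221
Round 2 (k=30): L=221 R=21
Round 3 (k=23): L=21 R=55
Round 4 (k=21): L=55 R=159
Round 5 (k=44): L=159 R=108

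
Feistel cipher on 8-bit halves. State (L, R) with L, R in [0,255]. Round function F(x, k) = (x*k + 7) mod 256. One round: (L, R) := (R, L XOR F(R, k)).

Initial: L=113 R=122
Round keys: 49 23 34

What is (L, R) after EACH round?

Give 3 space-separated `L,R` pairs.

Answer: 122,16 16,13 13,209

Derivation:
Round 1 (k=49): L=122 R=16
Round 2 (k=23): L=16 R=13
Round 3 (k=34): L=13 R=209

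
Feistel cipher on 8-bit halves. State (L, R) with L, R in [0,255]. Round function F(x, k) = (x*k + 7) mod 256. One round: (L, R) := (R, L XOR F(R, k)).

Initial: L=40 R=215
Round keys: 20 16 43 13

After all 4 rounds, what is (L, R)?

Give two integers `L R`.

Round 1 (k=20): L=215 R=251
Round 2 (k=16): L=251 R=96
Round 3 (k=43): L=96 R=220
Round 4 (k=13): L=220 R=83

Answer: 220 83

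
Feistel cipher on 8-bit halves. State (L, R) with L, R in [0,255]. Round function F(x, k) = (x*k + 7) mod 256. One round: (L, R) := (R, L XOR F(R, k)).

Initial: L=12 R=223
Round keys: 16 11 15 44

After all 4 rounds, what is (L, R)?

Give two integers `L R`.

Round 1 (k=16): L=223 R=251
Round 2 (k=11): L=251 R=15
Round 3 (k=15): L=15 R=19
Round 4 (k=44): L=19 R=68

Answer: 19 68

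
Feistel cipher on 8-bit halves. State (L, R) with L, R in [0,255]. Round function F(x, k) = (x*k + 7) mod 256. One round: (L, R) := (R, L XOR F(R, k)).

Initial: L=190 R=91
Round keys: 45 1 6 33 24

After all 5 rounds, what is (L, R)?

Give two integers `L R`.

Round 1 (k=45): L=91 R=184
Round 2 (k=1): L=184 R=228
Round 3 (k=6): L=228 R=231
Round 4 (k=33): L=231 R=42
Round 5 (k=24): L=42 R=16

Answer: 42 16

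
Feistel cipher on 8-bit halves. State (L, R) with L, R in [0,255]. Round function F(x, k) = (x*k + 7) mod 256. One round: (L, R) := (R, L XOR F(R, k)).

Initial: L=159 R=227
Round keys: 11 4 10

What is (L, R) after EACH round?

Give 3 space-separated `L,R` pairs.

Answer: 227,87 87,128 128,80

Derivation:
Round 1 (k=11): L=227 R=87
Round 2 (k=4): L=87 R=128
Round 3 (k=10): L=128 R=80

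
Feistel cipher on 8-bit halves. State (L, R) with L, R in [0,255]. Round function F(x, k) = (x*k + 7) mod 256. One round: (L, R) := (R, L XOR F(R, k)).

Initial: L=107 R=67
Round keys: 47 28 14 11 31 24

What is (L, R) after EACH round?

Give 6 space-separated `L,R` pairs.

Answer: 67,63 63,168 168,8 8,247 247,248 248,176

Derivation:
Round 1 (k=47): L=67 R=63
Round 2 (k=28): L=63 R=168
Round 3 (k=14): L=168 R=8
Round 4 (k=11): L=8 R=247
Round 5 (k=31): L=247 R=248
Round 6 (k=24): L=248 R=176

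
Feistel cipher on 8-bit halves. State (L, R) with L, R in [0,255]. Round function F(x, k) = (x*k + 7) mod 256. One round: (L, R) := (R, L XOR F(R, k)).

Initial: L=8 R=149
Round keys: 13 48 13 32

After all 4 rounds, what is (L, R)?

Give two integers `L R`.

Answer: 225 181

Derivation:
Round 1 (k=13): L=149 R=144
Round 2 (k=48): L=144 R=146
Round 3 (k=13): L=146 R=225
Round 4 (k=32): L=225 R=181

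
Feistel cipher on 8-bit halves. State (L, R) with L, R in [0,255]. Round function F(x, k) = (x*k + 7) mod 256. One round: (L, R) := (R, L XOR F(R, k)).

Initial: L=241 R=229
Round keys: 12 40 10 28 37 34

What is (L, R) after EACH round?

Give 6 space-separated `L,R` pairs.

Answer: 229,50 50,50 50,201 201,49 49,213 213,96

Derivation:
Round 1 (k=12): L=229 R=50
Round 2 (k=40): L=50 R=50
Round 3 (k=10): L=50 R=201
Round 4 (k=28): L=201 R=49
Round 5 (k=37): L=49 R=213
Round 6 (k=34): L=213 R=96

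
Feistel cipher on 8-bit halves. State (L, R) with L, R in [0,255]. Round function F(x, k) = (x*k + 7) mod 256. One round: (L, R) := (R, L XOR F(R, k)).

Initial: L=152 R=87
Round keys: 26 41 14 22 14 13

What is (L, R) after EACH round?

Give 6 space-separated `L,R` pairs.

Answer: 87,69 69,67 67,244 244,188 188,187 187,58

Derivation:
Round 1 (k=26): L=87 R=69
Round 2 (k=41): L=69 R=67
Round 3 (k=14): L=67 R=244
Round 4 (k=22): L=244 R=188
Round 5 (k=14): L=188 R=187
Round 6 (k=13): L=187 R=58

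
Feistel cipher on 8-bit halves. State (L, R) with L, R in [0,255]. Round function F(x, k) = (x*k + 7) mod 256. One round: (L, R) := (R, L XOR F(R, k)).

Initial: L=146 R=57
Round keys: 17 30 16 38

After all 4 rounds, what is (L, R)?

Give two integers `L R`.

Round 1 (k=17): L=57 R=66
Round 2 (k=30): L=66 R=250
Round 3 (k=16): L=250 R=229
Round 4 (k=38): L=229 R=255

Answer: 229 255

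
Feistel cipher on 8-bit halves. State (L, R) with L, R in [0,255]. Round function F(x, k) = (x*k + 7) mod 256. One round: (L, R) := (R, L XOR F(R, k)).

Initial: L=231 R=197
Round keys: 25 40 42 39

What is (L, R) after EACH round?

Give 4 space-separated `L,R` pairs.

Round 1 (k=25): L=197 R=163
Round 2 (k=40): L=163 R=186
Round 3 (k=42): L=186 R=40
Round 4 (k=39): L=40 R=165

Answer: 197,163 163,186 186,40 40,165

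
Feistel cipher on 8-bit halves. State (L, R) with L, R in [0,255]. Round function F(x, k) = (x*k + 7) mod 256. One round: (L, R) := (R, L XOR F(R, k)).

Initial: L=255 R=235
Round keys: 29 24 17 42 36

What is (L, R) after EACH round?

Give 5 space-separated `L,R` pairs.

Answer: 235,89 89,180 180,162 162,47 47,1

Derivation:
Round 1 (k=29): L=235 R=89
Round 2 (k=24): L=89 R=180
Round 3 (k=17): L=180 R=162
Round 4 (k=42): L=162 R=47
Round 5 (k=36): L=47 R=1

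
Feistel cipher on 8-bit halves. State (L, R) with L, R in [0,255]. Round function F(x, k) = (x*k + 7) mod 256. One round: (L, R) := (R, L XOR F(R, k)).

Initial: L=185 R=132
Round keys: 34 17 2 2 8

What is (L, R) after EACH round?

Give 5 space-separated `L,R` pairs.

Round 1 (k=34): L=132 R=54
Round 2 (k=17): L=54 R=25
Round 3 (k=2): L=25 R=15
Round 4 (k=2): L=15 R=60
Round 5 (k=8): L=60 R=232

Answer: 132,54 54,25 25,15 15,60 60,232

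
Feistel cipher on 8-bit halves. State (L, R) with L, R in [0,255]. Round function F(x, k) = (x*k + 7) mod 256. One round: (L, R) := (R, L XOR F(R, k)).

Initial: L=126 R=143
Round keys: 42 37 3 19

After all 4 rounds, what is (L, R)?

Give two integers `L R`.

Answer: 241 19

Derivation:
Round 1 (k=42): L=143 R=3
Round 2 (k=37): L=3 R=249
Round 3 (k=3): L=249 R=241
Round 4 (k=19): L=241 R=19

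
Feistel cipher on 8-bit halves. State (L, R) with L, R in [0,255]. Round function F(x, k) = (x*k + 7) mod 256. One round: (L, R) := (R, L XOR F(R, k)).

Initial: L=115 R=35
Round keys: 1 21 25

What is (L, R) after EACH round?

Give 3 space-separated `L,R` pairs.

Answer: 35,89 89,119 119,255

Derivation:
Round 1 (k=1): L=35 R=89
Round 2 (k=21): L=89 R=119
Round 3 (k=25): L=119 R=255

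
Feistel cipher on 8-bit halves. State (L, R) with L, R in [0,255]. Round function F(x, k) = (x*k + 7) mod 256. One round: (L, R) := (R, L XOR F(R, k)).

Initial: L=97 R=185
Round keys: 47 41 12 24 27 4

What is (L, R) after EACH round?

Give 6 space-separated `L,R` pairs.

Round 1 (k=47): L=185 R=159
Round 2 (k=41): L=159 R=199
Round 3 (k=12): L=199 R=196
Round 4 (k=24): L=196 R=160
Round 5 (k=27): L=160 R=35
Round 6 (k=4): L=35 R=51

Answer: 185,159 159,199 199,196 196,160 160,35 35,51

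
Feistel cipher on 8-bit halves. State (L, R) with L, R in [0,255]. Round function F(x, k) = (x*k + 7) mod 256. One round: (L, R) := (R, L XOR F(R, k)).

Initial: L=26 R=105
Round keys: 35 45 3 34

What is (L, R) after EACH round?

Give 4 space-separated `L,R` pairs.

Round 1 (k=35): L=105 R=120
Round 2 (k=45): L=120 R=118
Round 3 (k=3): L=118 R=17
Round 4 (k=34): L=17 R=63

Answer: 105,120 120,118 118,17 17,63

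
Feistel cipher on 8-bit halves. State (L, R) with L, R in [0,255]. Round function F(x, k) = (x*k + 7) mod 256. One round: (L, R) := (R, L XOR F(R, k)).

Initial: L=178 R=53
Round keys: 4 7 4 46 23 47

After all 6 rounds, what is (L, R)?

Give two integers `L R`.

Round 1 (k=4): L=53 R=105
Round 2 (k=7): L=105 R=211
Round 3 (k=4): L=211 R=58
Round 4 (k=46): L=58 R=160
Round 5 (k=23): L=160 R=93
Round 6 (k=47): L=93 R=186

Answer: 93 186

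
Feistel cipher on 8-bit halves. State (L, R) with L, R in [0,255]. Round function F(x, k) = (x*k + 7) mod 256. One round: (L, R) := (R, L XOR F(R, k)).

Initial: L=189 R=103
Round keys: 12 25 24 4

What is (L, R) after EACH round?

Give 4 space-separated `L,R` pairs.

Answer: 103,102 102,154 154,17 17,209

Derivation:
Round 1 (k=12): L=103 R=102
Round 2 (k=25): L=102 R=154
Round 3 (k=24): L=154 R=17
Round 4 (k=4): L=17 R=209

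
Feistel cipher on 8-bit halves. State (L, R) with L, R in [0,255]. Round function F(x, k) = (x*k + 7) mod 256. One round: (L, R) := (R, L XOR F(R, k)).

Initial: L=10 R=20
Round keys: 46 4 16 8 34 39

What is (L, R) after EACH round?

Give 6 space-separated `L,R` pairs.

Answer: 20,149 149,79 79,98 98,88 88,213 213,34

Derivation:
Round 1 (k=46): L=20 R=149
Round 2 (k=4): L=149 R=79
Round 3 (k=16): L=79 R=98
Round 4 (k=8): L=98 R=88
Round 5 (k=34): L=88 R=213
Round 6 (k=39): L=213 R=34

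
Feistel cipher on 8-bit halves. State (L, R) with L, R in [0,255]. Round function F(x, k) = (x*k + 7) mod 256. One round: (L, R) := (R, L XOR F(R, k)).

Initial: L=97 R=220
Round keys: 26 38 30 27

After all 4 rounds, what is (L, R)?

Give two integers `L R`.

Answer: 39 195

Derivation:
Round 1 (k=26): L=220 R=62
Round 2 (k=38): L=62 R=231
Round 3 (k=30): L=231 R=39
Round 4 (k=27): L=39 R=195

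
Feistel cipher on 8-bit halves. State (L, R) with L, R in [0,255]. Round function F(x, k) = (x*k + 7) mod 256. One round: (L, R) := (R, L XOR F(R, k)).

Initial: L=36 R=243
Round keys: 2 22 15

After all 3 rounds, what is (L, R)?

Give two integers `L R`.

Round 1 (k=2): L=243 R=201
Round 2 (k=22): L=201 R=190
Round 3 (k=15): L=190 R=224

Answer: 190 224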